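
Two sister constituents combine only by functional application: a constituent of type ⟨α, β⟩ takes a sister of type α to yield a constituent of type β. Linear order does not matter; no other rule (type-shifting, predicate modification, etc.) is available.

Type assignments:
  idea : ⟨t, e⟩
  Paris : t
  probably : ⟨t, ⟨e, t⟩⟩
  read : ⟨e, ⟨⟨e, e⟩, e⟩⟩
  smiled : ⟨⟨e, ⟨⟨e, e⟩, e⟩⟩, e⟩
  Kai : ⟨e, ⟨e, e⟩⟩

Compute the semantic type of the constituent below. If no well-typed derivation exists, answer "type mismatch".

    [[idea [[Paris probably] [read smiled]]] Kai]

[Paris probably]: probably is ⟨t, ⟨e, t⟩⟩, Paris is t; result ⟨e, t⟩.
[read smiled]: smiled is ⟨⟨e, ⟨⟨e, e⟩, e⟩⟩, e⟩, read is ⟨e, ⟨⟨e, e⟩, e⟩⟩; result e.
[[Paris probably] [read smiled]]: [Paris probably] is ⟨e, t⟩, [read smiled] is e; result t.
[idea [[Paris probably] [read smiled]]]: idea is ⟨t, e⟩, [[Paris probably] [read smiled]] is t; result e.
[[idea [[Paris probably] [read smiled]]] Kai]: Kai is ⟨e, ⟨e, e⟩⟩, [idea [[Paris probably] [read smiled]]] is e; result ⟨e, e⟩.

⟨e, e⟩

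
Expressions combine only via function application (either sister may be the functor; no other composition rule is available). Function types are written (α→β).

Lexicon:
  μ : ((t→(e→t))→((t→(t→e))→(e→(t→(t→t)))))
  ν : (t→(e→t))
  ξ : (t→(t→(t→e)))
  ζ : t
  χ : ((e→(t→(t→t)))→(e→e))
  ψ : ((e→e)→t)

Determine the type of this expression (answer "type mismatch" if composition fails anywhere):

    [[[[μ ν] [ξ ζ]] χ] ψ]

[μ ν]: μ is ((t→(e→t))→((t→(t→e))→(e→(t→(t→t))))), ν is (t→(e→t)); result ((t→(t→e))→(e→(t→(t→t)))).
[ξ ζ]: ξ is (t→(t→(t→e))), ζ is t; result (t→(t→e)).
[[μ ν] [ξ ζ]]: [μ ν] is ((t→(t→e))→(e→(t→(t→t)))), [ξ ζ] is (t→(t→e)); result (e→(t→(t→t))).
[[[μ ν] [ξ ζ]] χ]: χ is ((e→(t→(t→t)))→(e→e)), [[μ ν] [ξ ζ]] is (e→(t→(t→t))); result (e→e).
[[[[μ ν] [ξ ζ]] χ] ψ]: ψ is ((e→e)→t), [[[μ ν] [ξ ζ]] χ] is (e→e); result t.

t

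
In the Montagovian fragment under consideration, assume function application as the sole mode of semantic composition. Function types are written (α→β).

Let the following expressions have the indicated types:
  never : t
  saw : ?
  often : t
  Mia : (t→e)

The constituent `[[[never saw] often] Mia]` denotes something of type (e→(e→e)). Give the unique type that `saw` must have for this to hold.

For [[[never saw] often] Mia] to have type (e→(e→e)) with Mia of type (t→e), [[never saw] often] must be the function: [[never saw] often] : ((t→e)→(e→(e→e))).
For [[never saw] often] to have type ((t→e)→(e→(e→e))) with often of type t, [never saw] must be the function: [never saw] : (t→((t→e)→(e→(e→e)))).
For [never saw] to have type (t→((t→e)→(e→(e→e)))) with never of type t, saw must be the function: saw : (t→(t→((t→e)→(e→(e→e))))).

(t→(t→((t→e)→(e→(e→e)))))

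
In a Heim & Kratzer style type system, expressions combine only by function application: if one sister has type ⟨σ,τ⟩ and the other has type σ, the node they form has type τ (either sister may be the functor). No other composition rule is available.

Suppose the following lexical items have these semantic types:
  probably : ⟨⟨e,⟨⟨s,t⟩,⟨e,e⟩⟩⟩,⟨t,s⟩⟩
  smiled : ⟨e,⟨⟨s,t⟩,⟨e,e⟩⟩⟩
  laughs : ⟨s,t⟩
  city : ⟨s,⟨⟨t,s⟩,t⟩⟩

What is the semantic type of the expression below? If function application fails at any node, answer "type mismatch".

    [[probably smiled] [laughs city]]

type mismatch

[probably smiled]: ⟨⟨e,⟨⟨s,t⟩,⟨e,e⟩⟩⟩,⟨t,s⟩⟩ applied to ⟨e,⟨⟨s,t⟩,⟨e,e⟩⟩⟩ yields ⟨t,s⟩.
[laughs city]: ⟨s,t⟩ and ⟨s,⟨⟨t,s⟩,t⟩⟩ cannot combine by function application — type clash.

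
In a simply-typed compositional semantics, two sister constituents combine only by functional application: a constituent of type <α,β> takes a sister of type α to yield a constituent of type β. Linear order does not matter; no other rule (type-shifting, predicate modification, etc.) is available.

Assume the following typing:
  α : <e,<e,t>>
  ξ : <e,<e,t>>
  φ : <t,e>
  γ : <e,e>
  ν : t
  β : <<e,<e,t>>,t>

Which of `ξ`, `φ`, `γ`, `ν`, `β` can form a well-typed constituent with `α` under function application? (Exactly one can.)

β

ξ : <e,<e,t>> — neither side's domain matches the other.
φ : <t,e> — neither side's domain matches the other.
γ : <e,e> — neither side's domain matches the other.
ν : t — neither side's domain matches the other.
β — combines: β : <<e,<e,t>>,t> takes α : <e,<e,t>> as argument, giving t.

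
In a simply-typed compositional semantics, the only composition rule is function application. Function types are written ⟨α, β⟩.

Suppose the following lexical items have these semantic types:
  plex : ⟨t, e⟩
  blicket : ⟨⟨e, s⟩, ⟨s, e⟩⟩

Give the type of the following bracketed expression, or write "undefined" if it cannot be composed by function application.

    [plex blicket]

[plex blicket]: ⟨t, e⟩ with ⟨⟨e, s⟩, ⟨s, e⟩⟩ — neither is a function whose domain matches the other; composition fails here.

undefined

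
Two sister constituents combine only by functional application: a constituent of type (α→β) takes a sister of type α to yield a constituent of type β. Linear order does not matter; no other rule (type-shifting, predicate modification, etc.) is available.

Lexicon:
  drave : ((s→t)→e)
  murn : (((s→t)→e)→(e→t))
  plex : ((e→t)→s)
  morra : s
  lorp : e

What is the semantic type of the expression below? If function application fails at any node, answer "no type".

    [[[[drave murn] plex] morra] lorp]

[drave murn]: (((s→t)→e)→(e→t)) applied to ((s→t)→e) yields (e→t).
[[drave murn] plex]: ((e→t)→s) applied to (e→t) yields s.
At [[[drave murn] plex] morra]: neither s nor s can take the other as argument; the node is ill-typed.

no type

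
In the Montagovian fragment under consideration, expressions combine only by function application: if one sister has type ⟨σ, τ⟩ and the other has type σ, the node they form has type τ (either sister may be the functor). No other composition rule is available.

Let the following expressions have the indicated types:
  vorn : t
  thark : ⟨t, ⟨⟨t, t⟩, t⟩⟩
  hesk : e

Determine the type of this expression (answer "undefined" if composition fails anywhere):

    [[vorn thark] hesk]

[vorn thark] — thark of type ⟨t, ⟨⟨t, t⟩, t⟩⟩ combines with vorn of type t: type ⟨⟨t, t⟩, t⟩.
[[vorn thark] hesk]: ⟨⟨t, t⟩, t⟩ with e — neither is a function whose domain matches the other; composition fails here.

undefined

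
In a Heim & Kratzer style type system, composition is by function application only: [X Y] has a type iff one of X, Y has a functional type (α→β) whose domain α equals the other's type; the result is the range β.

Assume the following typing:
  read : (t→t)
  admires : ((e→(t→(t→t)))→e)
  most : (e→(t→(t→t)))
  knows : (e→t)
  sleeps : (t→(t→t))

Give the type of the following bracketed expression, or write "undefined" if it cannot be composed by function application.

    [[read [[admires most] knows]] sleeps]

(t→t)

[admires most]: ((e→(t→(t→t)))→e) applied to (e→(t→(t→t))) yields e.
[[admires most] knows]: (e→t) applied to e yields t.
[read [[admires most] knows]]: (t→t) applied to t yields t.
[[read [[admires most] knows]] sleeps]: (t→(t→t)) applied to t yields (t→t).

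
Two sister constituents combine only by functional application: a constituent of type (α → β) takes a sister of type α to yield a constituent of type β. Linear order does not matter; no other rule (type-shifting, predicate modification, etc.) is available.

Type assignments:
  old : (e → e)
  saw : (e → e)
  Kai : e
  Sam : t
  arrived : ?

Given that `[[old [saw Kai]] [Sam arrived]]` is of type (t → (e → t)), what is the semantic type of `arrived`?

(t → (e → (t → (e → t))))

At [[old [saw Kai]] [Sam arrived]] (required: (t → (e → t))): [old [saw Kai]] is e, which is not a function with range (t → (e → t)); hence [Sam arrived] is the functor — type (e → (t → (e → t))).
At [Sam arrived] (required: (e → (t → (e → t)))): Sam is t, which is not a function with range (e → (t → (e → t))); hence arrived is the functor — type (t → (e → (t → (e → t)))).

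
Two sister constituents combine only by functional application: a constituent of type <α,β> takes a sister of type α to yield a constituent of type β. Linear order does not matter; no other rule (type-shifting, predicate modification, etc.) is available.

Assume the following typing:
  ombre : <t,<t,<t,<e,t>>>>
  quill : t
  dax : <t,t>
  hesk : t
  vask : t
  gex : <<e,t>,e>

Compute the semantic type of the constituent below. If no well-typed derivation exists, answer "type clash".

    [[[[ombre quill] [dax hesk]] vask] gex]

[ombre quill]: functor ombre : <t,<t,<t,<e,t>>>>, argument quill : t; result <t,<t,<e,t>>>.
[dax hesk]: functor dax : <t,t>, argument hesk : t; result t.
[[ombre quill] [dax hesk]]: functor [ombre quill] : <t,<t,<e,t>>>, argument [dax hesk] : t; result <t,<e,t>>.
[[[ombre quill] [dax hesk]] vask]: functor [[ombre quill] [dax hesk]] : <t,<e,t>>, argument vask : t; result <e,t>.
[[[[ombre quill] [dax hesk]] vask] gex]: functor gex : <<e,t>,e>, argument [[[ombre quill] [dax hesk]] vask] : <e,t>; result e.

e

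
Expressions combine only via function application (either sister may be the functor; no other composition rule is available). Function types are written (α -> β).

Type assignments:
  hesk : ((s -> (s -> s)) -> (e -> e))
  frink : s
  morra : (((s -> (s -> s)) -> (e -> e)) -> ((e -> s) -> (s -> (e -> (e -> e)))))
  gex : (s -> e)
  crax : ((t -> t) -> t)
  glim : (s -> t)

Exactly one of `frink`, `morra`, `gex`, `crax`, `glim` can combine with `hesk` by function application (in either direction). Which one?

morra

frink : s — no; hesk wants (s -> (s -> s)), and frink wants nothing (atomic).
morra — combines: morra : (((s -> (s -> s)) -> (e -> e)) -> ((e -> s) -> (s -> (e -> (e -> e))))) takes hesk : ((s -> (s -> s)) -> (e -> e)) as argument, giving ((e -> s) -> (s -> (e -> (e -> e)))).
gex : (s -> e) — no; hesk wants (s -> (s -> s)), and gex wants s.
crax : ((t -> t) -> t) — no; hesk wants (s -> (s -> s)), and crax wants (t -> t).
glim : (s -> t) — no; hesk wants (s -> (s -> s)), and glim wants s.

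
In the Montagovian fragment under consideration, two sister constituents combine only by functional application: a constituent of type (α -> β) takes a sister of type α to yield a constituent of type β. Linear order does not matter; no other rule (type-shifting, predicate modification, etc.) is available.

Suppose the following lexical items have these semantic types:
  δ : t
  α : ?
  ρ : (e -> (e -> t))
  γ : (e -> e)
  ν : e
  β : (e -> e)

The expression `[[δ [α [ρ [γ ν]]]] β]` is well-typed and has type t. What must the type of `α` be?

[[δ [α [ρ [γ ν]]]] β] is required to be t. β : (e -> e) cannot yield t as functor, so [δ [α [ρ [γ ν]]]] : ((e -> e) -> t).
[δ [α [ρ [γ ν]]]] is required to be ((e -> e) -> t). δ : t cannot yield ((e -> e) -> t) as functor, so [α [ρ [γ ν]]] : (t -> ((e -> e) -> t)).
[α [ρ [γ ν]]] is required to be (t -> ((e -> e) -> t)). [ρ [γ ν]] : (e -> t) cannot yield (t -> ((e -> e) -> t)) as functor, so α : ((e -> t) -> (t -> ((e -> e) -> t))).

((e -> t) -> (t -> ((e -> e) -> t)))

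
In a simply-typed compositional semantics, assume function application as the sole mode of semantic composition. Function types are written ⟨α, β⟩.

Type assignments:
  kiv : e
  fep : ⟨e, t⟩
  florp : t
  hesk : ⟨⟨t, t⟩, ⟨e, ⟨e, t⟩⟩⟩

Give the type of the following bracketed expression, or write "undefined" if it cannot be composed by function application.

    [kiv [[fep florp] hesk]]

undefined

[fep florp]: ⟨e, t⟩ with t — neither is a function whose domain matches the other; composition fails here.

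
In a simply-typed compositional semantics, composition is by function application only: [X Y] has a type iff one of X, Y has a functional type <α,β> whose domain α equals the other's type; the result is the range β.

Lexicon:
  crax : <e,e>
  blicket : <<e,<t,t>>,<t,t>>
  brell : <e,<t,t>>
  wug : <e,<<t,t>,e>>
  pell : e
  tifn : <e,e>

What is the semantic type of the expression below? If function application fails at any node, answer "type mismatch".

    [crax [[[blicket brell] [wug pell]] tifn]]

[blicket brell]: <<e,<t,t>>,<t,t>> applied to <e,<t,t>> yields <t,t>.
[wug pell]: <e,<<t,t>,e>> applied to e yields <<t,t>,e>.
[[blicket brell] [wug pell]]: <<t,t>,e> applied to <t,t> yields e.
[[[blicket brell] [wug pell]] tifn]: <e,e> applied to e yields e.
[crax [[[blicket brell] [wug pell]] tifn]]: <e,e> applied to e yields e.

e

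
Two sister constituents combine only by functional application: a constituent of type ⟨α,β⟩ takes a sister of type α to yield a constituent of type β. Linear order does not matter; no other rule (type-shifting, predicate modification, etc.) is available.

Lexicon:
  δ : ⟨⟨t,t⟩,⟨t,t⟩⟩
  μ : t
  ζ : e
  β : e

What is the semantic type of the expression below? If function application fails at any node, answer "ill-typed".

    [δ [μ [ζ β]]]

ill-typed

[ζ β]: e with e — neither is a function whose domain matches the other; composition fails here.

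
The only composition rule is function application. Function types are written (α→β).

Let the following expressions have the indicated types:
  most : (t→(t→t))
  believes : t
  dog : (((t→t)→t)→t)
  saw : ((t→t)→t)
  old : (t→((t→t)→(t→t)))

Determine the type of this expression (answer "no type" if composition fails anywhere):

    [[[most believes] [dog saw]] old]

((t→t)→(t→t))

[most believes] — most of type (t→(t→t)) combines with believes of type t: type (t→t).
[dog saw] — dog of type (((t→t)→t)→t) combines with saw of type ((t→t)→t): type t.
[[most believes] [dog saw]] — [most believes] of type (t→t) combines with [dog saw] of type t: type t.
[[[most believes] [dog saw]] old] — old of type (t→((t→t)→(t→t))) combines with [[most believes] [dog saw]] of type t: type ((t→t)→(t→t)).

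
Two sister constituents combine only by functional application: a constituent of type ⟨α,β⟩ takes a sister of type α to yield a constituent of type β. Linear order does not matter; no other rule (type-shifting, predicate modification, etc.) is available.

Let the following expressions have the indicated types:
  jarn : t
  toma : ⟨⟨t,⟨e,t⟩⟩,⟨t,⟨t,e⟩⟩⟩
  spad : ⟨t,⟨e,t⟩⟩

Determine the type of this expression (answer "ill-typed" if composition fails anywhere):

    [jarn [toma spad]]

[toma spad]: functor toma : ⟨⟨t,⟨e,t⟩⟩,⟨t,⟨t,e⟩⟩⟩, argument spad : ⟨t,⟨e,t⟩⟩; result ⟨t,⟨t,e⟩⟩.
[jarn [toma spad]]: functor [toma spad] : ⟨t,⟨t,e⟩⟩, argument jarn : t; result ⟨t,e⟩.

⟨t,e⟩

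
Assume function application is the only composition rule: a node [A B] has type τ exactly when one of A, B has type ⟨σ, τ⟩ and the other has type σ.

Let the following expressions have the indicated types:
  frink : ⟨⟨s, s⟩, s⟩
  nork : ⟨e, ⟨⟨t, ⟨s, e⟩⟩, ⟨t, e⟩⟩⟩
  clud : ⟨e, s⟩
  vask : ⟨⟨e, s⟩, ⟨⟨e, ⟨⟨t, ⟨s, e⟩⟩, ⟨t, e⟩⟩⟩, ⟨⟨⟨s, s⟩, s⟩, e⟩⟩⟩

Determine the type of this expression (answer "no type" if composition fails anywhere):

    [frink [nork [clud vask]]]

e

[clud vask]: functor vask : ⟨⟨e, s⟩, ⟨⟨e, ⟨⟨t, ⟨s, e⟩⟩, ⟨t, e⟩⟩⟩, ⟨⟨⟨s, s⟩, s⟩, e⟩⟩⟩, argument clud : ⟨e, s⟩; result ⟨⟨e, ⟨⟨t, ⟨s, e⟩⟩, ⟨t, e⟩⟩⟩, ⟨⟨⟨s, s⟩, s⟩, e⟩⟩.
[nork [clud vask]]: functor [clud vask] : ⟨⟨e, ⟨⟨t, ⟨s, e⟩⟩, ⟨t, e⟩⟩⟩, ⟨⟨⟨s, s⟩, s⟩, e⟩⟩, argument nork : ⟨e, ⟨⟨t, ⟨s, e⟩⟩, ⟨t, e⟩⟩⟩; result ⟨⟨⟨s, s⟩, s⟩, e⟩.
[frink [nork [clud vask]]]: functor [nork [clud vask]] : ⟨⟨⟨s, s⟩, s⟩, e⟩, argument frink : ⟨⟨s, s⟩, s⟩; result e.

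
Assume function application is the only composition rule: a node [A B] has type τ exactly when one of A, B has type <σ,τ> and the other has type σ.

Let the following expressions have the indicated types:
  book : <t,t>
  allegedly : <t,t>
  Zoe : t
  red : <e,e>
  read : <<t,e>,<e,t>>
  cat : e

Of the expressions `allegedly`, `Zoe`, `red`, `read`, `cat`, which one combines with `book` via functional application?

allegedly : <t,t> — book needs t; allegedly needs t; neither fits.
Zoe — combines: book : <t,t> takes Zoe : t as argument, giving t.
red : <e,e> — book needs t; red needs e; neither fits.
read : <<t,e>,<e,t>> — book needs t; read needs <t,e>; neither fits.
cat : e — book needs t; cat needs nothing (atomic); neither fits.

Zoe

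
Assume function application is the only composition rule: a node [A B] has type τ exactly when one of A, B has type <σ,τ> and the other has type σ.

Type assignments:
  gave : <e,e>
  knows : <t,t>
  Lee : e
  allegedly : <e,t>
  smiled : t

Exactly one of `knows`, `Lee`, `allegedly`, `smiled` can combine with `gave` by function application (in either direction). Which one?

knows : <t,t> — does not combine with gave.
Lee — combines: gave : <e,e> takes Lee : e as argument, giving e.
allegedly : <e,t> — does not combine with gave.
smiled : t — does not combine with gave.

Lee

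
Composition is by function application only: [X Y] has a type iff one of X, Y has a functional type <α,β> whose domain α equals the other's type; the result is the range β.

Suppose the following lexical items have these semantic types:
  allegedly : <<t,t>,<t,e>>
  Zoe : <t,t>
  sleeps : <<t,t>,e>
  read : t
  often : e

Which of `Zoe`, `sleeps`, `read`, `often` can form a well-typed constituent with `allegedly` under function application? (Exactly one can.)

Zoe

Zoe — combines: allegedly : <<t,t>,<t,e>> takes Zoe : <t,t> as argument, giving <t,e>.
sleeps : <<t,t>,e> — no; allegedly wants <t,t>, and sleeps wants <t,t>.
read : t — no; allegedly wants <t,t>, and read wants nothing (atomic).
often : e — no; allegedly wants <t,t>, and often wants nothing (atomic).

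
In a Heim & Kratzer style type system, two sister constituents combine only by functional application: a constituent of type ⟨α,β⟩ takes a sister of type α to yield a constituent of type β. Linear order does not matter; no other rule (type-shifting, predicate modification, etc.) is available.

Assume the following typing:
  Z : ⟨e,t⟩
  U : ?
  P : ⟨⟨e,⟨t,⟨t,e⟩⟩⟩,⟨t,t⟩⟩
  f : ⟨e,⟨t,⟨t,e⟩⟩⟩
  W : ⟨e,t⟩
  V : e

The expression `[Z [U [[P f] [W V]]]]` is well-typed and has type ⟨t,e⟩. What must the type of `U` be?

⟨t,⟨⟨e,t⟩,⟨t,e⟩⟩⟩

For [Z [U [[P f] [W V]]]] to have type ⟨t,e⟩ with Z of type ⟨e,t⟩, [U [[P f] [W V]]] must be the function: [U [[P f] [W V]]] : ⟨⟨e,t⟩,⟨t,e⟩⟩.
For [U [[P f] [W V]]] to have type ⟨⟨e,t⟩,⟨t,e⟩⟩ with [[P f] [W V]] of type t, U must be the function: U : ⟨t,⟨⟨e,t⟩,⟨t,e⟩⟩⟩.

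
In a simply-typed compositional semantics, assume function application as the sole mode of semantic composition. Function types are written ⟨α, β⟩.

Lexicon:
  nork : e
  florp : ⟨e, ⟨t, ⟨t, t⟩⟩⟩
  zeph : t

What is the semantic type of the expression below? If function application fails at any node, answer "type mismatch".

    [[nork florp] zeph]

[nork florp]: florp is ⟨e, ⟨t, ⟨t, t⟩⟩⟩, nork is e; result ⟨t, ⟨t, t⟩⟩.
[[nork florp] zeph]: [nork florp] is ⟨t, ⟨t, t⟩⟩, zeph is t; result ⟨t, t⟩.

⟨t, t⟩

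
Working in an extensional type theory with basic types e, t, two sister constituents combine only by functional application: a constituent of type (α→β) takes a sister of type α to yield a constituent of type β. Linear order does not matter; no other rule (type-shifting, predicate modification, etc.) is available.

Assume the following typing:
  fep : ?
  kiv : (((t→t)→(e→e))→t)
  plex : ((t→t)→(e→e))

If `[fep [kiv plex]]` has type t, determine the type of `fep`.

At [fep [kiv plex]] (required: t): [kiv plex] is t, which is not a function with range t; hence fep is the functor — type (t→t).

(t→t)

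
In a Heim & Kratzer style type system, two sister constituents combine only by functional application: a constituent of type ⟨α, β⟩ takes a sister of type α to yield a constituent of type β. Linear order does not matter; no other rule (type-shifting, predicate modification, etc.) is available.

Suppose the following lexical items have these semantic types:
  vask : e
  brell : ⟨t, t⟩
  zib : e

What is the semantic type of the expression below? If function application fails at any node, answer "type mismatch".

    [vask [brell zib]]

type mismatch

At [brell zib]: neither ⟨t, t⟩ nor e can take the other as argument; the node is ill-typed.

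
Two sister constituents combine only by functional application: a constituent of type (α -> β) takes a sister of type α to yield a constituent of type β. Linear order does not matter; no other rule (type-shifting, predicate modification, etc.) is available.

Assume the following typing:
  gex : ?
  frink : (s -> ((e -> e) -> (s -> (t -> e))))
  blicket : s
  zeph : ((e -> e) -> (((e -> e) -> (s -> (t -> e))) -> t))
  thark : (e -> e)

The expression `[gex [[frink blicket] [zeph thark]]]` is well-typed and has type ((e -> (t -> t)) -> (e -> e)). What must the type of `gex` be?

(t -> ((e -> (t -> t)) -> (e -> e)))

[gex [[frink blicket] [zeph thark]]] must have type ((e -> (t -> t)) -> (e -> e)). The sister [[frink blicket] [zeph thark]] has type t; that is not a function onto ((e -> (t -> t)) -> (e -> e)), so gex must be the functor, of type (t -> ((e -> (t -> t)) -> (e -> e))).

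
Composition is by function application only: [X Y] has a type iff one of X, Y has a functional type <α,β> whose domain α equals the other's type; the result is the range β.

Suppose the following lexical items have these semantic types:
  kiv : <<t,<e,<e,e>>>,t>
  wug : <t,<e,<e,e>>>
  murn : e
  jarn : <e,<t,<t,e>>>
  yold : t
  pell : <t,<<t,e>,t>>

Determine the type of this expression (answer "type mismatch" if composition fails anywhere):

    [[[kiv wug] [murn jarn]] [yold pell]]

t

[kiv wug]: <<t,<e,<e,e>>>,t> applied to <t,<e,<e,e>>> yields t.
[murn jarn]: <e,<t,<t,e>>> applied to e yields <t,<t,e>>.
[[kiv wug] [murn jarn]]: <t,<t,e>> applied to t yields <t,e>.
[yold pell]: <t,<<t,e>,t>> applied to t yields <<t,e>,t>.
[[[kiv wug] [murn jarn]] [yold pell]]: <<t,e>,t> applied to <t,e> yields t.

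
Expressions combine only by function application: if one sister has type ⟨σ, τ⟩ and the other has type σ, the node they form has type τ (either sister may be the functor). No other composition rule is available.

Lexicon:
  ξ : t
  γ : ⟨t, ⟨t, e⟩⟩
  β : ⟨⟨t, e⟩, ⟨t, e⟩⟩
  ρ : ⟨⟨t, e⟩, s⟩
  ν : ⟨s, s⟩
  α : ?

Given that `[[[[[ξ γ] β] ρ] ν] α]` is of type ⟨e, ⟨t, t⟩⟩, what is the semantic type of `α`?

[[[[[ξ γ] β] ρ] ν] α] is required to be ⟨e, ⟨t, t⟩⟩. [[[[ξ γ] β] ρ] ν] : s cannot yield ⟨e, ⟨t, t⟩⟩ as functor, so α : ⟨s, ⟨e, ⟨t, t⟩⟩⟩.

⟨s, ⟨e, ⟨t, t⟩⟩⟩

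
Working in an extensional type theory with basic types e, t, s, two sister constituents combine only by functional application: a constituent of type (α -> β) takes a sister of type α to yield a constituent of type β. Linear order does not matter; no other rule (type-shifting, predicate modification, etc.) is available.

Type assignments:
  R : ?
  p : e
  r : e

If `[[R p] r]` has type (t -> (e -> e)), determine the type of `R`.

At [[R p] r] (required: (t -> (e -> e))): r is e, which is not a function with range (t -> (e -> e)); hence [R p] is the functor — type (e -> (t -> (e -> e))).
At [R p] (required: (e -> (t -> (e -> e)))): p is e, which is not a function with range (e -> (t -> (e -> e))); hence R is the functor — type (e -> (e -> (t -> (e -> e)))).

(e -> (e -> (t -> (e -> e))))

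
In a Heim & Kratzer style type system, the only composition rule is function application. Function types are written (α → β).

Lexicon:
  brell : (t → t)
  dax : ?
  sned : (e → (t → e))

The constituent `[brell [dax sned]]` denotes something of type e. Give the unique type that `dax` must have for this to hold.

For [brell [dax sned]] to have type e with brell of type (t → t), [dax sned] must be the function: [dax sned] : ((t → t) → e).
For [dax sned] to have type ((t → t) → e) with sned of type (e → (t → e)), dax must be the function: dax : ((e → (t → e)) → ((t → t) → e)).

((e → (t → e)) → ((t → t) → e))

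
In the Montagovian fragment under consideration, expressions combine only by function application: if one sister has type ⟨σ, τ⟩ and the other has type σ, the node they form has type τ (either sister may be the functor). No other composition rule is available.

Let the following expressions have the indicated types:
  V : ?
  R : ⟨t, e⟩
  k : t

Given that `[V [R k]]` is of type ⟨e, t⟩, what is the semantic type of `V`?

At [V [R k]] (required: ⟨e, t⟩): [R k] is e, which is not a function with range ⟨e, t⟩; hence V is the functor — type ⟨e, ⟨e, t⟩⟩.

⟨e, ⟨e, t⟩⟩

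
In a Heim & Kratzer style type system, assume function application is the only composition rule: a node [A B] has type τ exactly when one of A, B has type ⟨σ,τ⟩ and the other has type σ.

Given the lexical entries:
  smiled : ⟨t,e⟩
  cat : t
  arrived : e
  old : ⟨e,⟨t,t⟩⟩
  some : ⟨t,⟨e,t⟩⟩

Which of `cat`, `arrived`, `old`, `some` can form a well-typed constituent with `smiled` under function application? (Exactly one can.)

cat

cat — combines: smiled : ⟨t,e⟩ takes cat : t as argument, giving e.
arrived : e — neither side's domain matches the other.
old : ⟨e,⟨t,t⟩⟩ — neither side's domain matches the other.
some : ⟨t,⟨e,t⟩⟩ — neither side's domain matches the other.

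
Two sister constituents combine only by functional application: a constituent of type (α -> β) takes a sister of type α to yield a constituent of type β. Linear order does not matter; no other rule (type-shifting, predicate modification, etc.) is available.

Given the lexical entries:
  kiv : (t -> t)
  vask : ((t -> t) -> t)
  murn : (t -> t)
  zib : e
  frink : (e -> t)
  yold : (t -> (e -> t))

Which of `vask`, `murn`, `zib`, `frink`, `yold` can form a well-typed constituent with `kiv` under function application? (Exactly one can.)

vask

vask — combines: vask : ((t -> t) -> t) takes kiv : (t -> t) as argument, giving t.
murn : (t -> t) — no; kiv wants t, and murn wants t.
zib : e — no; kiv wants t, and zib wants nothing (atomic).
frink : (e -> t) — no; kiv wants t, and frink wants e.
yold : (t -> (e -> t)) — no; kiv wants t, and yold wants t.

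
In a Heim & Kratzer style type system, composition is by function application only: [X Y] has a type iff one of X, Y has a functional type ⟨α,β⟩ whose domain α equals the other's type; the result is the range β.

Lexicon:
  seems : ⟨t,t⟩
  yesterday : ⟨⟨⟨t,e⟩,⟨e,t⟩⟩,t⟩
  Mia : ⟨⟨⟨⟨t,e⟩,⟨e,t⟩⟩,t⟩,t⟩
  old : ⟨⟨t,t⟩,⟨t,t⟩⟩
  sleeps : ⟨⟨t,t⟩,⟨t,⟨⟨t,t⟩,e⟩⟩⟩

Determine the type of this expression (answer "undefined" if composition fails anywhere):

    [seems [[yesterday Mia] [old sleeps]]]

[yesterday Mia]: functor Mia : ⟨⟨⟨⟨t,e⟩,⟨e,t⟩⟩,t⟩,t⟩, argument yesterday : ⟨⟨⟨t,e⟩,⟨e,t⟩⟩,t⟩; result t.
[old sleeps]: ⟨⟨t,t⟩,⟨t,t⟩⟩ and ⟨⟨t,t⟩,⟨t,⟨⟨t,t⟩,e⟩⟩⟩ cannot combine by function application — type clash.

undefined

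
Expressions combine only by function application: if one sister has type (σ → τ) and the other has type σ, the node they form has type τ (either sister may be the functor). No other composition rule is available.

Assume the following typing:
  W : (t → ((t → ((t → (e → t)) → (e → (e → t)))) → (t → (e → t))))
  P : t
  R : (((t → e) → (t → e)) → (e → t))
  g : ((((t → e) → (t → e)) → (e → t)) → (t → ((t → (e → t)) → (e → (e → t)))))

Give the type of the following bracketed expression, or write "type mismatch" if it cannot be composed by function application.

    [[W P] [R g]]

[W P]: W is (t → ((t → ((t → (e → t)) → (e → (e → t)))) → (t → (e → t)))), P is t; result ((t → ((t → (e → t)) → (e → (e → t)))) → (t → (e → t))).
[R g]: g is ((((t → e) → (t → e)) → (e → t)) → (t → ((t → (e → t)) → (e → (e → t))))), R is (((t → e) → (t → e)) → (e → t)); result (t → ((t → (e → t)) → (e → (e → t)))).
[[W P] [R g]]: [W P] is ((t → ((t → (e → t)) → (e → (e → t)))) → (t → (e → t))), [R g] is (t → ((t → (e → t)) → (e → (e → t)))); result (t → (e → t)).

(t → (e → t))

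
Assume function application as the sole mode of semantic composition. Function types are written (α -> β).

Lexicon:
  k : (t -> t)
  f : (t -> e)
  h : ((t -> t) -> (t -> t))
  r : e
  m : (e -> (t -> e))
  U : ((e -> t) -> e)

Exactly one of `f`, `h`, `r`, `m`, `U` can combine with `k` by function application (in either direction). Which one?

f : (t -> e) — does not combine with k.
h — combines: h : ((t -> t) -> (t -> t)) takes k : (t -> t) as argument, giving (t -> t).
r : e — does not combine with k.
m : (e -> (t -> e)) — does not combine with k.
U : ((e -> t) -> e) — does not combine with k.

h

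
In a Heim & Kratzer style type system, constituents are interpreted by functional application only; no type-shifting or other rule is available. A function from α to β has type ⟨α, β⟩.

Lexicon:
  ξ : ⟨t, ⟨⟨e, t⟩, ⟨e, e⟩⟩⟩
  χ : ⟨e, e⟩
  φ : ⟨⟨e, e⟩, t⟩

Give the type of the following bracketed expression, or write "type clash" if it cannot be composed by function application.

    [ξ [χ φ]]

[χ φ] — φ of type ⟨⟨e, e⟩, t⟩ combines with χ of type ⟨e, e⟩: type t.
[ξ [χ φ]] — ξ of type ⟨t, ⟨⟨e, t⟩, ⟨e, e⟩⟩⟩ combines with [χ φ] of type t: type ⟨⟨e, t⟩, ⟨e, e⟩⟩.

⟨⟨e, t⟩, ⟨e, e⟩⟩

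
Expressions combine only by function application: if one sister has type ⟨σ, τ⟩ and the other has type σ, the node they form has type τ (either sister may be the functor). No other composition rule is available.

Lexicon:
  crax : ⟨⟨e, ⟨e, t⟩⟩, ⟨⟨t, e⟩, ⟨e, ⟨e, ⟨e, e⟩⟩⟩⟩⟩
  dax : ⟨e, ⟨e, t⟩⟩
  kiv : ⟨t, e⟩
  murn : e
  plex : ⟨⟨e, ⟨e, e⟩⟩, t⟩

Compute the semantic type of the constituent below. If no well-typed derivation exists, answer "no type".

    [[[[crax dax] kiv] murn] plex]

t

At [crax dax], crax : ⟨⟨e, ⟨e, t⟩⟩, ⟨⟨t, e⟩, ⟨e, ⟨e, ⟨e, e⟩⟩⟩⟩⟩ takes dax : ⟨e, ⟨e, t⟩⟩, giving ⟨⟨t, e⟩, ⟨e, ⟨e, ⟨e, e⟩⟩⟩⟩.
At [[crax dax] kiv], [crax dax] : ⟨⟨t, e⟩, ⟨e, ⟨e, ⟨e, e⟩⟩⟩⟩ takes kiv : ⟨t, e⟩, giving ⟨e, ⟨e, ⟨e, e⟩⟩⟩.
At [[[crax dax] kiv] murn], [[crax dax] kiv] : ⟨e, ⟨e, ⟨e, e⟩⟩⟩ takes murn : e, giving ⟨e, ⟨e, e⟩⟩.
At [[[[crax dax] kiv] murn] plex], plex : ⟨⟨e, ⟨e, e⟩⟩, t⟩ takes [[[crax dax] kiv] murn] : ⟨e, ⟨e, e⟩⟩, giving t.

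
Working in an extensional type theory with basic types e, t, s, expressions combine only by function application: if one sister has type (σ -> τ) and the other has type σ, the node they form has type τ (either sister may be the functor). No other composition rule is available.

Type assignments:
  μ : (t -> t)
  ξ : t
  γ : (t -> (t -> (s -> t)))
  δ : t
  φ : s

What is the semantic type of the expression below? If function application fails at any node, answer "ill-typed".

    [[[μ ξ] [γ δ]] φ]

t

[μ ξ]: functor μ : (t -> t), argument ξ : t; result t.
[γ δ]: functor γ : (t -> (t -> (s -> t))), argument δ : t; result (t -> (s -> t)).
[[μ ξ] [γ δ]]: functor [γ δ] : (t -> (s -> t)), argument [μ ξ] : t; result (s -> t).
[[[μ ξ] [γ δ]] φ]: functor [[μ ξ] [γ δ]] : (s -> t), argument φ : s; result t.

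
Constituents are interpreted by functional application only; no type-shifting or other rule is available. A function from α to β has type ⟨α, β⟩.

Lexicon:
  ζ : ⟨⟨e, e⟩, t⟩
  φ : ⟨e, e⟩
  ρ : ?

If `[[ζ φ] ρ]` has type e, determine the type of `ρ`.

[[ζ φ] ρ] is required to be e. [ζ φ] : t cannot yield e as functor, so ρ : ⟨t, e⟩.

⟨t, e⟩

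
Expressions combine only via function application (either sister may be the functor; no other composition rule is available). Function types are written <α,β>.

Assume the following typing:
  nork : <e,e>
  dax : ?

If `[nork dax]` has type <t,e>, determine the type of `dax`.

For [nork dax] to have type <t,e> with nork of type <e,e>, dax must be the function: dax : <<e,e>,<t,e>>.

<<e,e>,<t,e>>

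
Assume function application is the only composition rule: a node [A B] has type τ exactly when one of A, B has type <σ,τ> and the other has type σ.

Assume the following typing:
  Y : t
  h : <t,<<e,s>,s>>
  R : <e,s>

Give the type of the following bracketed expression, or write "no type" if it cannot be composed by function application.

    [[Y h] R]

s

At [Y h], h : <t,<<e,s>,s>> takes Y : t, giving <<e,s>,s>.
At [[Y h] R], [Y h] : <<e,s>,s> takes R : <e,s>, giving s.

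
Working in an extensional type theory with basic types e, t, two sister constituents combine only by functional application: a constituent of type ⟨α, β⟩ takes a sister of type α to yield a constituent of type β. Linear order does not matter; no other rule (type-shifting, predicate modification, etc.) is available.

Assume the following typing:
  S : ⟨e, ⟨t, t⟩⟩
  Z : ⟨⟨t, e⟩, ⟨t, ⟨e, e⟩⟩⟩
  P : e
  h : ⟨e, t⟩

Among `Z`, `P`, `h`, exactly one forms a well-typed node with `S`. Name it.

P

Z : ⟨⟨t, e⟩, ⟨t, ⟨e, e⟩⟩⟩ — does not combine with S.
P — combines: S : ⟨e, ⟨t, t⟩⟩ takes P : e as argument, giving ⟨t, t⟩.
h : ⟨e, t⟩ — does not combine with S.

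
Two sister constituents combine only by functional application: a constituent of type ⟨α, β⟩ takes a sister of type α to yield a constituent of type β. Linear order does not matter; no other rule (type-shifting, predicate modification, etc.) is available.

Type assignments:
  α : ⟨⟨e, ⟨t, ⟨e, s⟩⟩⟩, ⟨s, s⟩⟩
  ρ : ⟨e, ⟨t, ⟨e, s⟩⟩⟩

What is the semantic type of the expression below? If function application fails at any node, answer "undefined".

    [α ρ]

⟨s, s⟩

[α ρ]: α is ⟨⟨e, ⟨t, ⟨e, s⟩⟩⟩, ⟨s, s⟩⟩, ρ is ⟨e, ⟨t, ⟨e, s⟩⟩⟩; result ⟨s, s⟩.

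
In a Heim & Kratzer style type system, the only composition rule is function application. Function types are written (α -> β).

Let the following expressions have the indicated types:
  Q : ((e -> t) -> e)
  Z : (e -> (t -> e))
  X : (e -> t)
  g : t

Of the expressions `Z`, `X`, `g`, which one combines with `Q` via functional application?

X

Z : (e -> (t -> e)) — no; Q wants (e -> t), and Z wants e.
X — combines: Q : ((e -> t) -> e) takes X : (e -> t) as argument, giving e.
g : t — no; Q wants (e -> t), and g wants nothing (atomic).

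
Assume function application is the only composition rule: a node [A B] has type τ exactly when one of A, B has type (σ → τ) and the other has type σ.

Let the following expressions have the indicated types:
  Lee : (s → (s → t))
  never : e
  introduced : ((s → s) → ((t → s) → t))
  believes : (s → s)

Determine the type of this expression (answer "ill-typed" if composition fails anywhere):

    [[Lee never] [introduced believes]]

ill-typed

[Lee never]: (s → (s → t)) and e cannot combine by function application — type clash.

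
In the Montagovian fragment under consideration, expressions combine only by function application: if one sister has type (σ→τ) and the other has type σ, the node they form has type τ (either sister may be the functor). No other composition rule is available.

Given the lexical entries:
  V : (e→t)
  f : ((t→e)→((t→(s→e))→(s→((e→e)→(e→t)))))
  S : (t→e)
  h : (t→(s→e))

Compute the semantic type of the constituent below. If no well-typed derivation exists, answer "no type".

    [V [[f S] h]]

no type

[f S]: functor f : ((t→e)→((t→(s→e))→(s→((e→e)→(e→t))))), argument S : (t→e); result ((t→(s→e))→(s→((e→e)→(e→t)))).
[[f S] h]: functor [f S] : ((t→(s→e))→(s→((e→e)→(e→t)))), argument h : (t→(s→e)); result (s→((e→e)→(e→t))).
[V [[f S] h]]: (e→t) with (s→((e→e)→(e→t))) — neither is a function whose domain matches the other; composition fails here.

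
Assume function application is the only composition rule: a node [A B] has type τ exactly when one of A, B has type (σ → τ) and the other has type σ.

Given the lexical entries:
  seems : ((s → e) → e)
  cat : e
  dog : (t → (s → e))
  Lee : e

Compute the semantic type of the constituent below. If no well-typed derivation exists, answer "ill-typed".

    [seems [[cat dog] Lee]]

At [cat dog]: neither e nor (t → (s → e)) can take the other as argument; the node is ill-typed.

ill-typed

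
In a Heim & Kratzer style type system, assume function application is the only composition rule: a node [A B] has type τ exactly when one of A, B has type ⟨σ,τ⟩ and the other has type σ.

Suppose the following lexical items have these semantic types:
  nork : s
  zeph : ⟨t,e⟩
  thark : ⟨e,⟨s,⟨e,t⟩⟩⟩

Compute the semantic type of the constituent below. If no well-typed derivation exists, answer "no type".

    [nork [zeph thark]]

[zeph thark]: ⟨t,e⟩ and ⟨e,⟨s,⟨e,t⟩⟩⟩ cannot combine by function application — type clash.

no type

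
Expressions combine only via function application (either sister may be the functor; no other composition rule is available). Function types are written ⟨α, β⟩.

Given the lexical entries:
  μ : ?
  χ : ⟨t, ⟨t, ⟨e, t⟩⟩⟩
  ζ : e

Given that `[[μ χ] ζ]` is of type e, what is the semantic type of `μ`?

⟨⟨t, ⟨t, ⟨e, t⟩⟩⟩, ⟨e, e⟩⟩

[[μ χ] ζ] is required to be e. ζ : e cannot yield e as functor, so [μ χ] : ⟨e, e⟩.
[μ χ] is required to be ⟨e, e⟩. χ : ⟨t, ⟨t, ⟨e, t⟩⟩⟩ cannot yield ⟨e, e⟩ as functor, so μ : ⟨⟨t, ⟨t, ⟨e, t⟩⟩⟩, ⟨e, e⟩⟩.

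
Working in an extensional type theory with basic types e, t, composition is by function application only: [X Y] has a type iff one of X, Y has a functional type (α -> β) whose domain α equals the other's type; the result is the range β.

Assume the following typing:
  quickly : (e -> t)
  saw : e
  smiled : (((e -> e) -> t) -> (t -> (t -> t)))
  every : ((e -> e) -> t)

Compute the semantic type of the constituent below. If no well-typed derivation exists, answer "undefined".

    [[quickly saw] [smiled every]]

(t -> t)

[quickly saw] — quickly of type (e -> t) combines with saw of type e: type t.
[smiled every] — smiled of type (((e -> e) -> t) -> (t -> (t -> t))) combines with every of type ((e -> e) -> t): type (t -> (t -> t)).
[[quickly saw] [smiled every]] — [smiled every] of type (t -> (t -> t)) combines with [quickly saw] of type t: type (t -> t).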